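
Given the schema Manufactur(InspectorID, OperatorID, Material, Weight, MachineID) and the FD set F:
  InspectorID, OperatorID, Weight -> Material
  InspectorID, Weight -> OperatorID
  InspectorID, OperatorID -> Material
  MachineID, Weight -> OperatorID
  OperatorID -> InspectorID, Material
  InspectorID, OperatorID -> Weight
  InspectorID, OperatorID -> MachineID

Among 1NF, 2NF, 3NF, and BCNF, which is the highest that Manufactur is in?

Candidate keys: {InspectorID, Weight}, {MachineID, Weight}, {OperatorID}. Prime attributes: {InspectorID, MachineID, OperatorID, Weight}.
Each dependency's left side is a superkey — BCNF holds.

BCNF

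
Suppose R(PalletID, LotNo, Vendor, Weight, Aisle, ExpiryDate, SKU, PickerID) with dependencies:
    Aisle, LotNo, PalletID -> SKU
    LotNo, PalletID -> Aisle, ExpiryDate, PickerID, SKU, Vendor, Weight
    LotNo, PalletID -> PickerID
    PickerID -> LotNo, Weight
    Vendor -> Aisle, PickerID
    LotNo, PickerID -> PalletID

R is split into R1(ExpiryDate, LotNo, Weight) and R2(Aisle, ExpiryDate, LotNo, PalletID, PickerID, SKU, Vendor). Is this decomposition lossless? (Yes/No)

Common attributes: {ExpiryDate, LotNo}; their closure is {ExpiryDate, LotNo}.
The closure covers neither R1 nor R2 entirely; the join is not lossless.

No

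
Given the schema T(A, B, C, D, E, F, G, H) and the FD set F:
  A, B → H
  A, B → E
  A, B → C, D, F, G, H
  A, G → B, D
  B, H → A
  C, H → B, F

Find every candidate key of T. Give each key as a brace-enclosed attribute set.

{A, B}, {A, G}, {B, H}, {C, H}

{A, B}⁺ = {A, B, C, D, E, F, G, H} — all of the relation — so {A, B} is a candidate key.
{A, G}⁺ = {A, B, C, D, E, F, G, H} — all of the relation — so {A, G} is a candidate key.
{B, H}⁺ = {A, B, C, D, E, F, G, H} — all of the relation — so {B, H} is a candidate key.
{C, H}⁺ = {A, B, C, D, E, F, G, H} — all of the relation — so {C, H} is a candidate key.
These are minimal and exhaustive — every other superkey contains one of them.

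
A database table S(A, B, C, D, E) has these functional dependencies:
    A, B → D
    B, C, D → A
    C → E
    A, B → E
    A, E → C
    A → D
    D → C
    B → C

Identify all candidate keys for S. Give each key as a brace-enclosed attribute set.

{A, B}, {B, D}

No FD produces {B}, so it must be in every candidate key.
{A, B}⁺ = {A, B, C, D, E}, which is every attribute, so {A, B} is a candidate key.
{B, D}⁺ = {A, B, C, D, E}, which is every attribute, so {B, D} is a candidate key.
These are minimal and exhaustive — every other superkey contains one of them.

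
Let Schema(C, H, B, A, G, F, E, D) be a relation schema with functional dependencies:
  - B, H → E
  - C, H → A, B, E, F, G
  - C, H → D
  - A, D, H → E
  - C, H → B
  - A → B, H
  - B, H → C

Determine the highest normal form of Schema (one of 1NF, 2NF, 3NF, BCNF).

BCNF

Candidate keys: {A}, {B, H}, {C, H}. Prime attributes: {A, B, C, H}.
The left-hand side of every FD is a superkey, so BCNF is satisfied.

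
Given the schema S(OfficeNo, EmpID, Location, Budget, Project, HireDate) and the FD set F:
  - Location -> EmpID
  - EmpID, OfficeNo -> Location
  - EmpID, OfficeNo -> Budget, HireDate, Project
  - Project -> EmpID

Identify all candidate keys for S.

{EmpID, OfficeNo}, {Location, OfficeNo}, {OfficeNo, Project}

Attributes never on any right-hand side: {OfficeNo} — every candidate key must contain it.
Closure of {EmpID, OfficeNo} is {Budget, EmpID, HireDate, Location, OfficeNo, Project}, the whole schema; {EmpID, OfficeNo} is a candidate key.
Closure of {Location, OfficeNo} is {Budget, EmpID, HireDate, Location, OfficeNo, Project}, the whole schema; {Location, OfficeNo} is a candidate key.
Closure of {OfficeNo, Project} is {Budget, EmpID, HireDate, Location, OfficeNo, Project}, the whole schema; {OfficeNo, Project} is a candidate key.
These are minimal and exhaustive — every other superkey contains one of them.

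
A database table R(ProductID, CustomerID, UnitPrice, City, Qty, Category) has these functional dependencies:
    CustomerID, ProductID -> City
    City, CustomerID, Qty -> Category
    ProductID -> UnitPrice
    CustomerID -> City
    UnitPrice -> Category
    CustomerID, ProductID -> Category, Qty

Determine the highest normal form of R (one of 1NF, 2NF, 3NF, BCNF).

1NF

Candidate key: {CustomerID, ProductID}. Prime attributes: {CustomerID, ProductID}.
City, CustomerID, Qty -> Category breaks BCNF: {City, CustomerID, Qty}⁺ = {Category, City, CustomerID, Qty}, so {City, CustomerID, Qty} is not a superkey.
Because {Category} is non-prime and the left side of City, CustomerID, Qty -> Category is not a superkey, the relation is not in 3NF.
The proper key subset {CustomerID} of {CustomerID, ProductID} determines non-prime {City}, so the relation is not even in 2NF.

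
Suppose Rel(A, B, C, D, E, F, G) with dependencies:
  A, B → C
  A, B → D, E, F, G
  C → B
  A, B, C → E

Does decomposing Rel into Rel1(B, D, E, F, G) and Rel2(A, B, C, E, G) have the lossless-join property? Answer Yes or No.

Common attributes: {B, E, G}; their closure is {B, E, G}.
Neither Rel1 nor Rel2 is contained in that closure, so the decomposition is lossy.

No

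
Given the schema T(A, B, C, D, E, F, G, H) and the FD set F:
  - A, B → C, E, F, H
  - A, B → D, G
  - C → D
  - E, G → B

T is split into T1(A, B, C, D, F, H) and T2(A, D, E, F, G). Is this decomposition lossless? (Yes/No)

No

The shared attributes are {A, D, F} and {A, D, F}⁺ = {A, D, F}.
T1 ⊄ {A, D, F} and T2 ⊄ {A, D, F}, so the split is lossy.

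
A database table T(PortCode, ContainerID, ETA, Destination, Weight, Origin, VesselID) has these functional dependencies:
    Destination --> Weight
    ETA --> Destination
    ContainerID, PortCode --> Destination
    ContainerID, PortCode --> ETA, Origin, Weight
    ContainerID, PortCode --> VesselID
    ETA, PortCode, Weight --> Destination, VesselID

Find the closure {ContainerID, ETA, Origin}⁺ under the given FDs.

Start with {ContainerID, ETA, Origin}.
ETA --> Destination applies; add {Destination} → now {ContainerID, Destination, ETA, Origin}.
Destination --> Weight applies; add {Weight} → now {ContainerID, Destination, ETA, Origin, Weight}.
No further FD applies.

{ContainerID, Destination, ETA, Origin, Weight}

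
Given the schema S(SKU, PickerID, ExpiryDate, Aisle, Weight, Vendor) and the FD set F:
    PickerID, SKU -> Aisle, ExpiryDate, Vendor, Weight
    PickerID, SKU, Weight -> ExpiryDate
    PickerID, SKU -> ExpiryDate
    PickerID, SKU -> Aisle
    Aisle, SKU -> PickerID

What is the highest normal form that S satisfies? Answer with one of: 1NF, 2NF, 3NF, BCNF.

BCNF

Candidate keys: {Aisle, SKU}, {PickerID, SKU}. Prime attributes: {Aisle, PickerID, SKU}.
The left-hand side of every FD is a superkey, so BCNF is satisfied.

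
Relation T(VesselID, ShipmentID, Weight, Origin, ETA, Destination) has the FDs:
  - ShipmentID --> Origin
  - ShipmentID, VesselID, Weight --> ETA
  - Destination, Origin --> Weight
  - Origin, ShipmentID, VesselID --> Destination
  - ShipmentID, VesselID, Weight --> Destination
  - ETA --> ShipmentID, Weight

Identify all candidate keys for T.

No FD produces {VesselID}, so it must be in every candidate key.
{ETA, VesselID}⁺ = {Destination, ETA, Origin, ShipmentID, VesselID, Weight} — all of the relation — so {ETA, VesselID} is a candidate key.
{ShipmentID, VesselID}⁺ = {Destination, ETA, Origin, ShipmentID, VesselID, Weight} — all of the relation — so {ShipmentID, VesselID} is a candidate key.
No proper subset of any of these is a key, and no other minimal superkey exists.

{ETA, VesselID}, {ShipmentID, VesselID}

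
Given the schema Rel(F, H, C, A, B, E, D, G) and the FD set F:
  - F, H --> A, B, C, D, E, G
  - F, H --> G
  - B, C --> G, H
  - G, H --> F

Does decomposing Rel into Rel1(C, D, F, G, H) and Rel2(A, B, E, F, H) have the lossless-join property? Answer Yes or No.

The shared attributes are {F, H} and {F, H}⁺ = {A, B, C, D, E, F, G, H}.
Rel1 is contained in that closure, so Rel1 ∩ Rel2 --> Rel1 holds and the join is lossless.

Yes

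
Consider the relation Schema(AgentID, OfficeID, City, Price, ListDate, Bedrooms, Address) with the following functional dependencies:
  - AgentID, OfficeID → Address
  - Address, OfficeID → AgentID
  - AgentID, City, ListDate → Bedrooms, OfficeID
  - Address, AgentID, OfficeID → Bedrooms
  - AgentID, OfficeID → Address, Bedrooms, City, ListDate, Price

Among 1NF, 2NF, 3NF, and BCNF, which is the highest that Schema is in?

Candidate keys: {Address, OfficeID}, {AgentID, City, ListDate}, {AgentID, OfficeID}. Prime attributes: {Address, AgentID, City, ListDate, OfficeID}.
The left-hand side of every FD is a superkey, so BCNF is satisfied.

BCNF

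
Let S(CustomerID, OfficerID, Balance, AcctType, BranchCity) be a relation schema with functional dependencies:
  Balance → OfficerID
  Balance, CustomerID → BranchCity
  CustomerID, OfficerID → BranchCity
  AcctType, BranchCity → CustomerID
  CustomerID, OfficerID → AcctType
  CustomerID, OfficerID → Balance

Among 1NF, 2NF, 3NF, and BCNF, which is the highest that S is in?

3NF

Candidate keys: {AcctType, Balance, BranchCity}, {AcctType, BranchCity, OfficerID}, {Balance, CustomerID}, {CustomerID, OfficerID}. Prime attributes: {AcctType, Balance, BranchCity, CustomerID, OfficerID}.
Balance → OfficerID: {Balance}⁺ = {Balance, OfficerID}, which is not all of the attributes, so the left side is not a superkey — BCNF is violated.
Its right-hand attributes {OfficerID} are all prime, as are those of every other non-superkey FD — the relation is in 3NF.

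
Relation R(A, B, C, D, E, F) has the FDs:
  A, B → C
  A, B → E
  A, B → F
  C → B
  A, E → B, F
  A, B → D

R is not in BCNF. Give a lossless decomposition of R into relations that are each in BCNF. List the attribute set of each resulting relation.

{A, C, D, E, F}; {B, C}

Candidate keys of the original relation: {A, B}, {A, C}, {A, E}.
Within {A, B, C, D, E, F}: {C}⁺ ∩ {A, B, C, D, E, F} = {B, C}, not the whole set, so C → B violates BCNF; decompose into {B, C} and {A, C, D, E, F}.
{B, C}: every determinant is a superkey — BCNF.
{A, C, D, E, F}: every determinant is a superkey — BCNF.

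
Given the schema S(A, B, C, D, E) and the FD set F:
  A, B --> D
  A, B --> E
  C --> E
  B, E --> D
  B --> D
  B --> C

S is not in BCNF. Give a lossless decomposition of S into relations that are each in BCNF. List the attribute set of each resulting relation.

{A, B}; {B, C, D}; {C, E}

Candidate key of the original relation: {A, B}.
In {A, B, C, D, E}, {C} is not a superkey ({C}⁺ restricted to this set is {C, E}), so split on C --> E into {C, E} and {A, B, C, D}.
{C, E} is in BCNF.
In {A, B, C, D}, {B} is not a superkey ({B}⁺ restricted to this set is {B, C, D}), so split on B --> C, D into {B, C, D} and {A, B}.
{B, C, D} is in BCNF.
{A, B} is in BCNF.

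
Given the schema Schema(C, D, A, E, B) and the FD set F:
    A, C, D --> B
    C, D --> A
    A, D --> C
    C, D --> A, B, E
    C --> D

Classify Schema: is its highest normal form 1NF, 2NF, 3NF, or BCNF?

Candidate keys: {A, D}, {C}. Prime attributes: {A, C, D}.
Each dependency's left side is a superkey — BCNF holds.

BCNF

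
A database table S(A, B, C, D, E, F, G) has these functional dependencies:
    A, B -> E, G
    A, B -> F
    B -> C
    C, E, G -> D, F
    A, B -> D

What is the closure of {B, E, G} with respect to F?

Start with {B, E, G}.
B -> C applies; add {C} → now {B, C, E, G}.
C, E, G -> D, F applies; add {D, F} → now {B, C, D, E, F, G}.
No further FD applies.

{B, C, D, E, F, G}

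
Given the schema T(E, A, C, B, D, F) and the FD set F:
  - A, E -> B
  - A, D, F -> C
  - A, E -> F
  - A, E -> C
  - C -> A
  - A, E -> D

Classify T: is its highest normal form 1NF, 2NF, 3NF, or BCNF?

Candidate keys: {A, E}, {C, E}. Prime attributes: {A, C, E}.
A, D, F -> C breaks BCNF: {A, D, F}⁺ = {A, C, D, F}, so {A, D, F} is not a superkey.
Since {C} ⊆ prime attributes and every other non-superkey FD also has a prime right side, the schema is in 3NF.

3NF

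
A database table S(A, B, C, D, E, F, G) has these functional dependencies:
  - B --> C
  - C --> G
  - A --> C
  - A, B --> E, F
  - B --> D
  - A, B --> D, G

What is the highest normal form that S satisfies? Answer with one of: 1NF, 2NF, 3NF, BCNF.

1NF

Candidate key: {A, B}. Prime attributes: {A, B}.
B --> C breaks BCNF: {B}⁺ = {B, C, D, G}, so {B} is not a superkey.
B --> C determines the non-prime attribute {C} from a non-superkey — 3NF is violated.
{A} is a proper subset of the key {A, B}, and {A}⁺ contains the non-prime attributes {C, G} — a partial dependency, so 2NF is violated.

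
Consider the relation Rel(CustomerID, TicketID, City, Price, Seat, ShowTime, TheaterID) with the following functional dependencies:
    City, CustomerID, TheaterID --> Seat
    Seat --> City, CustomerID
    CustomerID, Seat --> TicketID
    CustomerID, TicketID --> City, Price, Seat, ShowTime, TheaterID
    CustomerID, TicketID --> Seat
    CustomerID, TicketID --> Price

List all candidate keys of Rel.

{Seat}⁺ = {City, CustomerID, Price, Seat, ShowTime, TheaterID, TicketID} — all of the relation — so {Seat} is a candidate key.
{CustomerID, TicketID}⁺ = {City, CustomerID, Price, Seat, ShowTime, TheaterID, TicketID} — all of the relation — so {CustomerID, TicketID} is a candidate key.
{City, CustomerID, TheaterID}⁺ = {City, CustomerID, Price, Seat, ShowTime, TheaterID, TicketID} — all of the relation — so {City, CustomerID, TheaterID} is a candidate key.
Any other superkey properly contains one of these, so there are no further candidate keys.

{City, CustomerID, TheaterID}, {CustomerID, TicketID}, {Seat}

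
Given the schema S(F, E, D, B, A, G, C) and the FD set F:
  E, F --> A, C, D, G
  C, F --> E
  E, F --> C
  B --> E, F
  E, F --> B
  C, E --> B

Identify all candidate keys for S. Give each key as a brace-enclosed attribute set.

{B}, {C, E}, {C, F}, {E, F}

{B}⁺ = {A, B, C, D, E, F, G}, which is every attribute, so {B} is a candidate key.
{C, E}⁺ = {A, B, C, D, E, F, G}, which is every attribute, so {C, E} is a candidate key.
{C, F}⁺ = {A, B, C, D, E, F, G}, which is every attribute, so {C, F} is a candidate key.
{E, F}⁺ = {A, B, C, D, E, F, G}, which is every attribute, so {E, F} is a candidate key.
These are minimal and exhaustive — every other superkey contains one of them.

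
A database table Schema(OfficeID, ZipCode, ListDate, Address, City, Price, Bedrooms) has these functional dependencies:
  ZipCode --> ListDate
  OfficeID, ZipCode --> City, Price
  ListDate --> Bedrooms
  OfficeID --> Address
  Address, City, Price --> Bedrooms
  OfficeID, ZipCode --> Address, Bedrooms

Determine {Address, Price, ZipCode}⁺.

{Address, Bedrooms, ListDate, Price, ZipCode}

Start with {Address, Price, ZipCode}.
ZipCode --> ListDate applies; add {ListDate} → now {Address, ListDate, Price, ZipCode}.
ListDate --> Bedrooms applies; add {Bedrooms} → now {Address, Bedrooms, ListDate, Price, ZipCode}.
No further FD applies.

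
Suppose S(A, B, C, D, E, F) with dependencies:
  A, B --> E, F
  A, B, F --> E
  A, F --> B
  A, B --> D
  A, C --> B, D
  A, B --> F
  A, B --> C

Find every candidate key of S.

No FD produces {A}, so it must be in every candidate key.
{A, B}⁺ = {A, B, C, D, E, F} — all of the relation — so {A, B} is a candidate key.
{A, C}⁺ = {A, B, C, D, E, F} — all of the relation — so {A, C} is a candidate key.
{A, F}⁺ = {A, B, C, D, E, F} — all of the relation — so {A, F} is a candidate key.
These are minimal and exhaustive — every other superkey contains one of them.

{A, B}, {A, C}, {A, F}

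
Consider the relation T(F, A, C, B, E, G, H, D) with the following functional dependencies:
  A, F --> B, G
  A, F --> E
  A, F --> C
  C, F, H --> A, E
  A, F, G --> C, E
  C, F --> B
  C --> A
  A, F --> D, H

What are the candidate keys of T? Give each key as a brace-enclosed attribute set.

No FD produces {F}, so it must be in every candidate key.
{A, F}⁺ = {A, B, C, D, E, F, G, H}, which is every attribute, so {A, F} is a candidate key.
{C, F}⁺ = {A, B, C, D, E, F, G, H}, which is every attribute, so {C, F} is a candidate key.
These are minimal and exhaustive — every other superkey contains one of them.

{A, F}, {C, F}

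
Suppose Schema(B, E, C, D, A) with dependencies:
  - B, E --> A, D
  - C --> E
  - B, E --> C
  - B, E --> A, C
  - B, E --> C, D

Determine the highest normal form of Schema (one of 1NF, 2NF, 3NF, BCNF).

3NF

Candidate keys: {B, C}, {B, E}. Prime attributes: {B, C, E}.
C --> E: {C}⁺ = {C, E}, which is not all of the attributes, so the left side is not a superkey — BCNF is violated.
Its right-hand attributes {E} are all prime, as are those of every other non-superkey FD — the relation is in 3NF.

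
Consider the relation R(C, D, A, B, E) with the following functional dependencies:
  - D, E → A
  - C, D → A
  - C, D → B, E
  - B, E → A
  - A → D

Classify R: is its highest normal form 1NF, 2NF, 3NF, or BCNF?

3NF

Candidate keys: {A, C}, {B, C, E}, {C, D}. Prime attributes: {A, B, C, D, E}.
D, E → A: {D, E}⁺ = {A, D, E}, which is not all of the attributes, so the left side is not a superkey — BCNF is violated.
Since {A} ⊆ prime attributes and every other non-superkey FD also has a prime right side, the schema is in 3NF.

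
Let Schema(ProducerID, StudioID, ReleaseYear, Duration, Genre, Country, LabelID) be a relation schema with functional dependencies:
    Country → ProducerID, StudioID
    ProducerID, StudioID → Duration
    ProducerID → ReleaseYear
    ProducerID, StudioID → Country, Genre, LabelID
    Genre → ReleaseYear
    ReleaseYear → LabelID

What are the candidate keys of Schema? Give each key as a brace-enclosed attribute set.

{Country}, {ProducerID, StudioID}

{Country}⁺ = {Country, Duration, Genre, LabelID, ProducerID, ReleaseYear, StudioID}, which is every attribute, so {Country} is a candidate key.
{ProducerID, StudioID}⁺ = {Country, Duration, Genre, LabelID, ProducerID, ReleaseYear, StudioID}, which is every attribute, so {ProducerID, StudioID} is a candidate key.
No proper subset of any of these is a key, and no other minimal superkey exists.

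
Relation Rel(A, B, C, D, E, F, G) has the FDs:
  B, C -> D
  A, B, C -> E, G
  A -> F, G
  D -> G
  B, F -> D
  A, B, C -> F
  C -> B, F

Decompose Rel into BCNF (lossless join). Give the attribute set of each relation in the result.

Candidate key of the original relation: {A, C}.
In {A, B, C, D, E, F, G}, {B, C} is not a superkey ({B, C}⁺ restricted to this set is {B, C, D, F, G}), so split on B, C -> D, F, G into {B, C, D, F, G} and {A, B, C, E}.
In {B, C, D, F, G}, {D} is not a superkey ({D}⁺ restricted to this set is {D, G}), so split on D -> G into {D, G} and {B, C, D, F}.
{D, G} has no BCNF violation.
In {B, C, D, F}, {B, F} is not a superkey ({B, F}⁺ restricted to this set is {B, D, F}), so split on B, F -> D into {B, D, F} and {B, C, F}.
{B, D, F} has no BCNF violation.
{B, C, F} has no BCNF violation.
In {A, B, C, E}, {C} is not a superkey ({C}⁺ restricted to this set is {B, C}), so split on C -> B into {B, C} and {A, C, E}.
{B, C} has no BCNF violation.
{A, C, E} has no BCNF violation.

{A, C, E}; {B, C, F}; {B, D, F}; {D, G}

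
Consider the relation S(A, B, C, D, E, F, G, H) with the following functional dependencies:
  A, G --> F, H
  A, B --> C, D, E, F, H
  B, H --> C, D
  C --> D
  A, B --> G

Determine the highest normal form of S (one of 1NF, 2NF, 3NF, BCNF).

2NF

Candidate key: {A, B}. Prime attributes: {A, B}.
A, G --> F, H breaks BCNF: {A, G}⁺ = {A, F, G, H}, so {A, G} is not a superkey.
Because {F, H} are non-prime and the left side of A, G --> F, H is not a superkey, the relation is not in 3NF.
No non-prime attribute depends on a proper subset of any candidate key, so 2NF holds.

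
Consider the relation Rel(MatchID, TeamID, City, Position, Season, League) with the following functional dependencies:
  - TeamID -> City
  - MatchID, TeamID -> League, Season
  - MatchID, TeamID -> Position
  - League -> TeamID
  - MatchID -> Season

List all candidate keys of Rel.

Attributes never on any right-hand side: {MatchID} — every candidate key must contain it.
{League, MatchID}⁺ = {City, League, MatchID, Position, Season, TeamID}, which is every attribute, so {League, MatchID} is a candidate key.
{MatchID, TeamID}⁺ = {City, League, MatchID, Position, Season, TeamID}, which is every attribute, so {MatchID, TeamID} is a candidate key.
No proper subset of any of these is a key, and no other minimal superkey exists.

{League, MatchID}, {MatchID, TeamID}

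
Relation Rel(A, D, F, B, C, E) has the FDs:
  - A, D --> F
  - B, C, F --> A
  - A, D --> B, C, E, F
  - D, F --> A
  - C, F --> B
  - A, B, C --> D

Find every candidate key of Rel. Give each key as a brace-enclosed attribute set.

{A, B, C}, {A, D}, {C, F}, {D, F}

{A, D} is a candidate key since {A, D}⁺ = {A, B, C, D, E, F} covers every attribute.
{C, F} is a candidate key since {C, F}⁺ = {A, B, C, D, E, F} covers every attribute.
{D, F} is a candidate key since {D, F}⁺ = {A, B, C, D, E, F} covers every attribute.
{A, B, C} is a candidate key since {A, B, C}⁺ = {A, B, C, D, E, F} covers every attribute.
These are minimal and exhaustive — every other superkey contains one of them.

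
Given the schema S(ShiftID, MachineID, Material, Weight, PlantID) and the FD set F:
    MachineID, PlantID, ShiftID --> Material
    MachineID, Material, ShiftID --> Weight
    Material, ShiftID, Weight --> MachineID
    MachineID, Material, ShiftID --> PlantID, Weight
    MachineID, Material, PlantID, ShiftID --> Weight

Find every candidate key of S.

Attributes never on any right-hand side: {ShiftID} — every candidate key must contain it.
{MachineID, Material, ShiftID}⁺ = {MachineID, Material, PlantID, ShiftID, Weight} — all of the relation — so {MachineID, Material, ShiftID} is a candidate key.
{MachineID, PlantID, ShiftID}⁺ = {MachineID, Material, PlantID, ShiftID, Weight} — all of the relation — so {MachineID, PlantID, ShiftID} is a candidate key.
{Material, ShiftID, Weight}⁺ = {MachineID, Material, PlantID, ShiftID, Weight} — all of the relation — so {Material, ShiftID, Weight} is a candidate key.
No proper subset of any of these is a key, and no other minimal superkey exists.

{MachineID, Material, ShiftID}, {MachineID, PlantID, ShiftID}, {Material, ShiftID, Weight}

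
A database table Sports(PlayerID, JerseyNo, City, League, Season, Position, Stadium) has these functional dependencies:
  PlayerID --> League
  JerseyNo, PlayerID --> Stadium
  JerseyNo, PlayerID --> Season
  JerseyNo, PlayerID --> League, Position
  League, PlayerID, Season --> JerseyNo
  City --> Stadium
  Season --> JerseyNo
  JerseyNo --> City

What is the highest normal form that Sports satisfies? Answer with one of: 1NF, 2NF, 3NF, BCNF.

Candidate keys: {JerseyNo, PlayerID}, {PlayerID, Season}. Prime attributes: {JerseyNo, PlayerID, Season}.
For PlayerID --> League we have {PlayerID}⁺ = {League, PlayerID}; {PlayerID} is not a superkey, so BCNF fails.
PlayerID --> League determines the non-prime attribute {League} from a non-superkey — 3NF is violated.
The proper key subset {JerseyNo} of {JerseyNo, PlayerID} determines non-prime {City, Stadium}, so the relation is not even in 2NF.

1NF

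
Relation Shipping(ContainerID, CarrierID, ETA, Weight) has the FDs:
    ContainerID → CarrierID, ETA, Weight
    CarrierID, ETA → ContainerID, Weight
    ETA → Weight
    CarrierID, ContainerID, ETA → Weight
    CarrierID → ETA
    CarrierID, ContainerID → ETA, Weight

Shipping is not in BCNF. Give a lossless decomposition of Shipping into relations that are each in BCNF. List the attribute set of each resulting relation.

{CarrierID, ContainerID, ETA}; {ETA, Weight}

Candidate keys of the original relation: {CarrierID}, {ContainerID}.
{CarrierID, ContainerID, ETA, Weight}: {ETA} determines {ETA, Weight} here but is not a superkey — split on ETA → Weight, giving {ETA, Weight} and {CarrierID, ContainerID, ETA}.
{ETA, Weight} has no BCNF violation.
{CarrierID, ContainerID, ETA} has no BCNF violation.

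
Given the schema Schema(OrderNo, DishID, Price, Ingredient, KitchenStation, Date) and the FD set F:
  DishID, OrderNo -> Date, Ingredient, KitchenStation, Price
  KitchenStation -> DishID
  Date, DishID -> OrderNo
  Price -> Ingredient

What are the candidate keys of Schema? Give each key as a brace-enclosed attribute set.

Closure of {Date, DishID} is {Date, DishID, Ingredient, KitchenStation, OrderNo, Price}, the whole schema; {Date, DishID} is a candidate key.
Closure of {Date, KitchenStation} is {Date, DishID, Ingredient, KitchenStation, OrderNo, Price}, the whole schema; {Date, KitchenStation} is a candidate key.
Closure of {DishID, OrderNo} is {Date, DishID, Ingredient, KitchenStation, OrderNo, Price}, the whole schema; {DishID, OrderNo} is a candidate key.
Closure of {KitchenStation, OrderNo} is {Date, DishID, Ingredient, KitchenStation, OrderNo, Price}, the whole schema; {KitchenStation, OrderNo} is a candidate key.
No proper subset of any of these is a key, and no other minimal superkey exists.

{Date, DishID}, {Date, KitchenStation}, {DishID, OrderNo}, {KitchenStation, OrderNo}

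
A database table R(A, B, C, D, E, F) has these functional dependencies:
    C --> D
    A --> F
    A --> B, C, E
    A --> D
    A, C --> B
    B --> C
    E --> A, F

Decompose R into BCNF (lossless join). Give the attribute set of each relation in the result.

Candidate keys of the original relation: {A}, {E}.
{A, B, C, D, E, F}: {C} determines {C, D} here but is not a superkey — split on C --> D, giving {C, D} and {A, B, C, E, F}.
{C, D}: every determinant is a superkey — BCNF.
{A, B, C, E, F}: {B} determines {B, C} here but is not a superkey — split on B --> C, giving {B, C} and {A, B, E, F}.
{B, C}: every determinant is a superkey — BCNF.
{A, B, E, F}: every determinant is a superkey — BCNF.

{A, B, E, F}; {B, C}; {C, D}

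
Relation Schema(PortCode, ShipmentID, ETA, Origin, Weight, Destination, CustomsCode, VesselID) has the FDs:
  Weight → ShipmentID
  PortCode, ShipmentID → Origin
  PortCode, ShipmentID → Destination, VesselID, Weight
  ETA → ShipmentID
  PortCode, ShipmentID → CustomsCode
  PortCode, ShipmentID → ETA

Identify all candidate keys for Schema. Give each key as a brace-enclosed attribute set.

No FD produces {PortCode}, so it must be in every candidate key.
{ETA, PortCode}⁺ = {CustomsCode, Destination, ETA, Origin, PortCode, ShipmentID, VesselID, Weight}, which is every attribute, so {ETA, PortCode} is a candidate key.
{PortCode, ShipmentID}⁺ = {CustomsCode, Destination, ETA, Origin, PortCode, ShipmentID, VesselID, Weight}, which is every attribute, so {PortCode, ShipmentID} is a candidate key.
{PortCode, Weight}⁺ = {CustomsCode, Destination, ETA, Origin, PortCode, ShipmentID, VesselID, Weight}, which is every attribute, so {PortCode, Weight} is a candidate key.
Any other superkey properly contains one of these, so there are no further candidate keys.

{ETA, PortCode}, {PortCode, ShipmentID}, {PortCode, Weight}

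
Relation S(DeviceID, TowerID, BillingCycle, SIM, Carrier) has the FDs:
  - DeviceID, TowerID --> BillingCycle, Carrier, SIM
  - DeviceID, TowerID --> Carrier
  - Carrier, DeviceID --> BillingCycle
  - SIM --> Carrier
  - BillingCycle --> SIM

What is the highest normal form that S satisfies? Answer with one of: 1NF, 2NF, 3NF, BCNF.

Candidate key: {DeviceID, TowerID}. Prime attributes: {DeviceID, TowerID}.
For Carrier, DeviceID --> BillingCycle we have {Carrier, DeviceID}⁺ = {BillingCycle, Carrier, DeviceID, SIM}; {Carrier, DeviceID} is not a superkey, so BCNF fails.
Because {BillingCycle} is non-prime and the left side of Carrier, DeviceID --> BillingCycle is not a superkey, the relation is not in 3NF.
Checking every proper subset of each key, none determines a non-prime attribute — 2NF is satisfied.

2NF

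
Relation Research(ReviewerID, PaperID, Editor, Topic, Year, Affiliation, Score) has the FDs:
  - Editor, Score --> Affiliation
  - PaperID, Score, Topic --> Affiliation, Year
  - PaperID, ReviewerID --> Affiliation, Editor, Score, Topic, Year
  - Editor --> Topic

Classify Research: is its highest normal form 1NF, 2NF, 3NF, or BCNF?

Candidate key: {PaperID, ReviewerID}. Prime attributes: {PaperID, ReviewerID}.
Editor, Score --> Affiliation breaks BCNF: {Editor, Score}⁺ = {Affiliation, Editor, Score, Topic}, so {Editor, Score} is not a superkey.
Because {Affiliation} is non-prime and the left side of Editor, Score --> Affiliation is not a superkey, the relation is not in 3NF.
No non-prime attribute depends on a proper subset of any candidate key, so 2NF holds.

2NF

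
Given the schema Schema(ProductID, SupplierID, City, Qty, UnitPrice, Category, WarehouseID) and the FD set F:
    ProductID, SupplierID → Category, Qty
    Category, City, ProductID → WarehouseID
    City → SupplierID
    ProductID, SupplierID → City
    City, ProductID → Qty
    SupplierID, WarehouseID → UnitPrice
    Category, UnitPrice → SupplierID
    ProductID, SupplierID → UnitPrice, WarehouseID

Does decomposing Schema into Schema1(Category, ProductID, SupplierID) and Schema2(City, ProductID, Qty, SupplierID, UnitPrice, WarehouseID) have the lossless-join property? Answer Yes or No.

The shared attributes are {ProductID, SupplierID} and {ProductID, SupplierID}⁺ = {Category, City, ProductID, Qty, SupplierID, UnitPrice, WarehouseID}.
Schema1 is contained in that closure, so Schema1 ∩ Schema2 → Schema1 holds and the join is lossless.

Yes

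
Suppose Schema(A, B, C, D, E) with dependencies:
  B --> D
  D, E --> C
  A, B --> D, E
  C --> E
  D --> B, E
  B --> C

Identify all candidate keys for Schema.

{A, B}, {A, D}

Attributes never on any right-hand side: {A} — every candidate key must contain it.
{A, B}⁺ = {A, B, C, D, E}, which is every attribute, so {A, B} is a candidate key.
{A, D}⁺ = {A, B, C, D, E}, which is every attribute, so {A, D} is a candidate key.
Any other superkey properly contains one of these, so there are no further candidate keys.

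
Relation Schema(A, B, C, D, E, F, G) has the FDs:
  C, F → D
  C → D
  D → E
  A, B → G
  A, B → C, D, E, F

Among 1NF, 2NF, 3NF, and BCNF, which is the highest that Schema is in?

2NF

Candidate key: {A, B}. Prime attributes: {A, B}.
C, F → D: {C, F}⁺ = {C, D, E, F}, which is not all of the attributes, so the left side is not a superkey — BCNF is violated.
C, F → D determines the non-prime attribute {D} from a non-superkey — 3NF is violated.
No non-prime attribute depends on a proper subset of any candidate key, so 2NF holds.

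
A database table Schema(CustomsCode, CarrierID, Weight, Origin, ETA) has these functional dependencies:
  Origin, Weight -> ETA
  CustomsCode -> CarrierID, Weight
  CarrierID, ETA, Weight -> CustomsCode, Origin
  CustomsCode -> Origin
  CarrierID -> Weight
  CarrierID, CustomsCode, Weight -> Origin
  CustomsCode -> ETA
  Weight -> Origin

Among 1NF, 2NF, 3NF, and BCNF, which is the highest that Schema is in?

Candidate keys: {CarrierID}, {CustomsCode}. Prime attributes: {CarrierID, CustomsCode}.
Origin, Weight -> ETA: {Origin, Weight}⁺ = {ETA, Origin, Weight}, which is not all of the attributes, so the left side is not a superkey — BCNF is violated.
Because {ETA} is non-prime and the left side of Origin, Weight -> ETA is not a superkey, the relation is not in 3NF.
With only single-attribute keys there can be no partial dependency, so 2NF holds.

2NF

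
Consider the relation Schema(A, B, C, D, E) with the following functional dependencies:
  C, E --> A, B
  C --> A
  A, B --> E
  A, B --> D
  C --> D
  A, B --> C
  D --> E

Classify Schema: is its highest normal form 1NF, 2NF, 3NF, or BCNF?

2NF

Candidate keys: {A, B}, {C}. Prime attributes: {A, B, C}.
D --> E: {D}⁺ = {D, E}, which is not all of the attributes, so the left side is not a superkey — BCNF is violated.
D --> E determines the non-prime attribute {E} from a non-superkey — 3NF is violated.
No proper subset of a key has a non-prime attribute in its closure, so there is no partial dependency; 2NF holds.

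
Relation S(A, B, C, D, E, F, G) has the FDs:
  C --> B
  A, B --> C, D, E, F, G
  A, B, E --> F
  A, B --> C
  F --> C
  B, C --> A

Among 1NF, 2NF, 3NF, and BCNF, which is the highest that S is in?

Candidate keys: {A, B}, {C}, {F}. Prime attributes: {A, B, C, F}.
Every FD has a superkey on the left, so the relation is in BCNF.

BCNF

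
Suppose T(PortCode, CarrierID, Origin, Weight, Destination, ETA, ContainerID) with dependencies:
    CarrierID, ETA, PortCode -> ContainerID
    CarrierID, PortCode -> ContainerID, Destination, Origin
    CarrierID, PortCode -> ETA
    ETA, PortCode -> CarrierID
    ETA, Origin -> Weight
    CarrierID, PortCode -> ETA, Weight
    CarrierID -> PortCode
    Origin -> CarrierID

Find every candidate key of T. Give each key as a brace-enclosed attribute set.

{CarrierID}⁺ = {CarrierID, ContainerID, Destination, ETA, Origin, PortCode, Weight}, which is every attribute, so {CarrierID} is a candidate key.
{Origin}⁺ = {CarrierID, ContainerID, Destination, ETA, Origin, PortCode, Weight}, which is every attribute, so {Origin} is a candidate key.
{ETA, PortCode}⁺ = {CarrierID, ContainerID, Destination, ETA, Origin, PortCode, Weight}, which is every attribute, so {ETA, PortCode} is a candidate key.
No proper subset of any of these is a key, and no other minimal superkey exists.

{CarrierID}, {ETA, PortCode}, {Origin}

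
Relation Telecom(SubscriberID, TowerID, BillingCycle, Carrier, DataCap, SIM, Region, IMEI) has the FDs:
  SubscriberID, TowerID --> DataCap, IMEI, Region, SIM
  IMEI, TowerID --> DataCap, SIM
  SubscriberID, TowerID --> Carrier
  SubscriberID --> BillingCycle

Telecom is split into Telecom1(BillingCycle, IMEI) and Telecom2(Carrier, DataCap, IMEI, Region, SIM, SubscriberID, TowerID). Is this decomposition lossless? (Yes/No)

No

Common attributes: {IMEI}; their closure is {IMEI}.
Telecom1 ⊄ {IMEI} and Telecom2 ⊄ {IMEI}, so the split is lossy.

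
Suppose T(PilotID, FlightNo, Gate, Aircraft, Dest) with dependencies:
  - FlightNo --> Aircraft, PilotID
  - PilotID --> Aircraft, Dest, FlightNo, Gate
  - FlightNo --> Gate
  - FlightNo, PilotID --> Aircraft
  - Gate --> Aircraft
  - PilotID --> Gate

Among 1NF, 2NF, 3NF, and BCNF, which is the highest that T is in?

2NF

Candidate keys: {FlightNo}, {PilotID}. Prime attributes: {FlightNo, PilotID}.
Gate --> Aircraft: {Gate}⁺ = {Aircraft, Gate}, which is not all of the attributes, so the left side is not a superkey — BCNF is violated.
Gate --> Aircraft determines the non-prime attribute {Aircraft} from a non-superkey — 3NF is violated.
All keys have size 1, which rules out partial dependencies — 2NF is satisfied.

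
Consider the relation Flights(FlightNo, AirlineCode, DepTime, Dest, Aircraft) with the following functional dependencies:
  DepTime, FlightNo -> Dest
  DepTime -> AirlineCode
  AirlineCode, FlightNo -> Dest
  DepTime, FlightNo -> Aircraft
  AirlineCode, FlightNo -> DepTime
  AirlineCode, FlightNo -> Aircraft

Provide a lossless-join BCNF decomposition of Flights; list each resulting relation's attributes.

Candidate keys of the original relation: {AirlineCode, FlightNo}, {DepTime, FlightNo}.
In {Aircraft, AirlineCode, DepTime, Dest, FlightNo}, {DepTime} is not a superkey ({DepTime}⁺ restricted to this set is {AirlineCode, DepTime}), so split on DepTime -> AirlineCode into {AirlineCode, DepTime} and {Aircraft, DepTime, Dest, FlightNo}.
{AirlineCode, DepTime}: every determinant is a superkey — BCNF.
{Aircraft, DepTime, Dest, FlightNo}: every determinant is a superkey — BCNF.

{Aircraft, DepTime, Dest, FlightNo}; {AirlineCode, DepTime}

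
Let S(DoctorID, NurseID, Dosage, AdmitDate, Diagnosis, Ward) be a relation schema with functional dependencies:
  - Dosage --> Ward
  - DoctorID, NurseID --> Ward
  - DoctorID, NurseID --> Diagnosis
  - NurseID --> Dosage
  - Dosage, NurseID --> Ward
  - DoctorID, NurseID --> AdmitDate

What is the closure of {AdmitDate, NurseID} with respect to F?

{AdmitDate, Dosage, NurseID, Ward}

Start with {AdmitDate, NurseID}.
NurseID --> Dosage applies; add {Dosage} → now {AdmitDate, Dosage, NurseID}.
Dosage, NurseID --> Ward applies; add {Ward} → now {AdmitDate, Dosage, NurseID, Ward}.
No further FD applies.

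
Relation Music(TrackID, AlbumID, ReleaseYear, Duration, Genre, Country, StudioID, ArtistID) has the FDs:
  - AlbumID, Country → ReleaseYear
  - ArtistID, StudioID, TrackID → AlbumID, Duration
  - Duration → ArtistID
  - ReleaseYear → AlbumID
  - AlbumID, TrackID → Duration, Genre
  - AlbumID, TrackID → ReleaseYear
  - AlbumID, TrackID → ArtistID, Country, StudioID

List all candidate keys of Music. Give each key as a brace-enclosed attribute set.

{TrackID} never appears on the right of any FD, so every key must include it.
{AlbumID, TrackID}⁺ = {AlbumID, ArtistID, Country, Duration, Genre, ReleaseYear, StudioID, TrackID} — all of the relation — so {AlbumID, TrackID} is a candidate key.
{ReleaseYear, TrackID}⁺ = {AlbumID, ArtistID, Country, Duration, Genre, ReleaseYear, StudioID, TrackID} — all of the relation — so {ReleaseYear, TrackID} is a candidate key.
{ArtistID, StudioID, TrackID}⁺ = {AlbumID, ArtistID, Country, Duration, Genre, ReleaseYear, StudioID, TrackID} — all of the relation — so {ArtistID, StudioID, TrackID} is a candidate key.
{Duration, StudioID, TrackID}⁺ = {AlbumID, ArtistID, Country, Duration, Genre, ReleaseYear, StudioID, TrackID} — all of the relation — so {Duration, StudioID, TrackID} is a candidate key.
No proper subset of any of these is a key, and no other minimal superkey exists.

{AlbumID, TrackID}, {ArtistID, StudioID, TrackID}, {Duration, StudioID, TrackID}, {ReleaseYear, TrackID}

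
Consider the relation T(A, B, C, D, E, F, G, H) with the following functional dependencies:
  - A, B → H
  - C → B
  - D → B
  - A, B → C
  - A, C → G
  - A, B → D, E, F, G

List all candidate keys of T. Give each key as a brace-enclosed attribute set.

No FD produces {A}, so it must be in every candidate key.
{A, B}⁺ = {A, B, C, D, E, F, G, H}, which is every attribute, so {A, B} is a candidate key.
{A, C}⁺ = {A, B, C, D, E, F, G, H}, which is every attribute, so {A, C} is a candidate key.
{A, D}⁺ = {A, B, C, D, E, F, G, H}, which is every attribute, so {A, D} is a candidate key.
These are minimal and exhaustive — every other superkey contains one of them.

{A, B}, {A, C}, {A, D}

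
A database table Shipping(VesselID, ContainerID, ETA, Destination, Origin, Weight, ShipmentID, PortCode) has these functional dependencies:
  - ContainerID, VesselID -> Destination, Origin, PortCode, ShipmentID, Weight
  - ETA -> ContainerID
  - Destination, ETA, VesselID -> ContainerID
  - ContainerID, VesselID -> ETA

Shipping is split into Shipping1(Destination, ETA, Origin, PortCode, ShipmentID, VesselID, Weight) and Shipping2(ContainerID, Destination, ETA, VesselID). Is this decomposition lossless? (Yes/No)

Shipping1 ∩ Shipping2 = {Destination, ETA, VesselID}; its closure under F is {ContainerID, Destination, ETA, Origin, PortCode, ShipmentID, VesselID, Weight}.
This includes all of Shipping1, so the common attributes are a superkey of Shipping1 — the join is lossless.

Yes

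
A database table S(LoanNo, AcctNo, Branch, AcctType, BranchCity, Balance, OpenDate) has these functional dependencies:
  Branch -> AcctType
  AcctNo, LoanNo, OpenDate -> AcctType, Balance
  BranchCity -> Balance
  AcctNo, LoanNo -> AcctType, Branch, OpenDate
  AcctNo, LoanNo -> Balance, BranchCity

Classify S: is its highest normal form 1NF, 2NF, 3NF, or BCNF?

Candidate key: {AcctNo, LoanNo}. Prime attributes: {AcctNo, LoanNo}.
For Branch -> AcctType we have {Branch}⁺ = {AcctType, Branch}; {Branch} is not a superkey, so BCNF fails.
Branch -> AcctType determines the non-prime attribute {AcctType} from a non-superkey — 3NF is violated.
No proper subset of a key has a non-prime attribute in its closure, so there is no partial dependency; 2NF holds.

2NF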